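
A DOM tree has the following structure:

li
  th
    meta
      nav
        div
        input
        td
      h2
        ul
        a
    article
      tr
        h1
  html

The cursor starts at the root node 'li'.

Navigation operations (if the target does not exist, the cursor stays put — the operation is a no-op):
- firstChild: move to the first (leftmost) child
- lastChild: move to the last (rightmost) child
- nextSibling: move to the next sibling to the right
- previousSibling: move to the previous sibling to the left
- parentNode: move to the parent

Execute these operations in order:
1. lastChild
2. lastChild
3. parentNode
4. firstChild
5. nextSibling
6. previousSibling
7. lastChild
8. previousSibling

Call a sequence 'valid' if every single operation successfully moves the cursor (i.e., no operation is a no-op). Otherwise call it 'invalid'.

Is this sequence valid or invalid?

Answer: invalid

Derivation:
After 1 (lastChild): html
After 2 (lastChild): html (no-op, stayed)
After 3 (parentNode): li
After 4 (firstChild): th
After 5 (nextSibling): html
After 6 (previousSibling): th
After 7 (lastChild): article
After 8 (previousSibling): meta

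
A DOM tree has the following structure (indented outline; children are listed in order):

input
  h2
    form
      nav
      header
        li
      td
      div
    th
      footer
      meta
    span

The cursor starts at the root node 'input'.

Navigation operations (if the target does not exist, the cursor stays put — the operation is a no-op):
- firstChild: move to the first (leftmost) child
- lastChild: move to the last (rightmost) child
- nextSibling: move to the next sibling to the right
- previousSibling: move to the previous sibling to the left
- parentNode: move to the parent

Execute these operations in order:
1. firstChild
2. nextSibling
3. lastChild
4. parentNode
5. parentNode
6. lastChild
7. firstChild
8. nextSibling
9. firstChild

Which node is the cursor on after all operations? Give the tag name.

After 1 (firstChild): h2
After 2 (nextSibling): h2 (no-op, stayed)
After 3 (lastChild): span
After 4 (parentNode): h2
After 5 (parentNode): input
After 6 (lastChild): h2
After 7 (firstChild): form
After 8 (nextSibling): th
After 9 (firstChild): footer

Answer: footer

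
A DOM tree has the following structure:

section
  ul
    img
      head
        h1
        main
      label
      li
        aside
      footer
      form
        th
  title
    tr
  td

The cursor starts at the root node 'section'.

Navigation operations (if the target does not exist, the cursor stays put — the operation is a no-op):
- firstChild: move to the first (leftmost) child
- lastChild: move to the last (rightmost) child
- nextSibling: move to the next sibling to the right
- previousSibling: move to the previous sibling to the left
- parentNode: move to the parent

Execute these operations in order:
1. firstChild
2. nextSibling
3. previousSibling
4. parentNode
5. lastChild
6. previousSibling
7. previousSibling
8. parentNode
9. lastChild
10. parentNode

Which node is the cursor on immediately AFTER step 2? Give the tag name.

After 1 (firstChild): ul
After 2 (nextSibling): title

Answer: title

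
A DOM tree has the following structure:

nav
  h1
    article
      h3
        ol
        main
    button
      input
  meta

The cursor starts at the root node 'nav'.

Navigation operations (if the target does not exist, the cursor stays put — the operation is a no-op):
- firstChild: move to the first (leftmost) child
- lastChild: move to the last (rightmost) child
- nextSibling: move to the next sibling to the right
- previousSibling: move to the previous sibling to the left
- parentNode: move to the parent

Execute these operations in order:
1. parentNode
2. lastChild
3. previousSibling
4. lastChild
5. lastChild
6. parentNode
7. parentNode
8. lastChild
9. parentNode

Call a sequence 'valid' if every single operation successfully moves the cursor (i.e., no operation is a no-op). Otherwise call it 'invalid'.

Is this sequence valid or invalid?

After 1 (parentNode): nav (no-op, stayed)
After 2 (lastChild): meta
After 3 (previousSibling): h1
After 4 (lastChild): button
After 5 (lastChild): input
After 6 (parentNode): button
After 7 (parentNode): h1
After 8 (lastChild): button
After 9 (parentNode): h1

Answer: invalid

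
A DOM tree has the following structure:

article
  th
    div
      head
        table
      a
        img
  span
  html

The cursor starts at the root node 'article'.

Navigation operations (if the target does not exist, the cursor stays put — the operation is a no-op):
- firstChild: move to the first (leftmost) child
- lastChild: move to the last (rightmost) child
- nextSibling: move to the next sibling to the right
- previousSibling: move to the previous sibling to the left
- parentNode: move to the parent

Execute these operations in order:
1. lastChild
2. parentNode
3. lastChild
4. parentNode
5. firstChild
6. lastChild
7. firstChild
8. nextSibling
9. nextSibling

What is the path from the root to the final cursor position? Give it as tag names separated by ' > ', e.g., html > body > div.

After 1 (lastChild): html
After 2 (parentNode): article
After 3 (lastChild): html
After 4 (parentNode): article
After 5 (firstChild): th
After 6 (lastChild): div
After 7 (firstChild): head
After 8 (nextSibling): a
After 9 (nextSibling): a (no-op, stayed)

Answer: article > th > div > a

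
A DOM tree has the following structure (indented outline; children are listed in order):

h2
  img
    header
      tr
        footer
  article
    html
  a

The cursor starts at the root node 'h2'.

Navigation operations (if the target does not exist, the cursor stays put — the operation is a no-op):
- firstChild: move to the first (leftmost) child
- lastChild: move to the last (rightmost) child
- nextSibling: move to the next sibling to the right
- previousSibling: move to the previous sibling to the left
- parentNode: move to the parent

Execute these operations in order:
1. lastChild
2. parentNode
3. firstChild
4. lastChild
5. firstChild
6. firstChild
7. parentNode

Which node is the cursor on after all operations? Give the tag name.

After 1 (lastChild): a
After 2 (parentNode): h2
After 3 (firstChild): img
After 4 (lastChild): header
After 5 (firstChild): tr
After 6 (firstChild): footer
After 7 (parentNode): tr

Answer: tr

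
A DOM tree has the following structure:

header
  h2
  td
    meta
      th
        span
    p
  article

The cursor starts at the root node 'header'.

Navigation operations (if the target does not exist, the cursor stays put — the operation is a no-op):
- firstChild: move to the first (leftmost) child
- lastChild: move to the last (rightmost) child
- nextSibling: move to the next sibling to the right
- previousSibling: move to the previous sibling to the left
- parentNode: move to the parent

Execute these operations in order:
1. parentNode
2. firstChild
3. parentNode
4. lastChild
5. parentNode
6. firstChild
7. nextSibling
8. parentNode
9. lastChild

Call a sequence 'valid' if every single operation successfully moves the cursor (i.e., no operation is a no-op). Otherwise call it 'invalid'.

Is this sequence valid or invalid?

Answer: invalid

Derivation:
After 1 (parentNode): header (no-op, stayed)
After 2 (firstChild): h2
After 3 (parentNode): header
After 4 (lastChild): article
After 5 (parentNode): header
After 6 (firstChild): h2
After 7 (nextSibling): td
After 8 (parentNode): header
After 9 (lastChild): article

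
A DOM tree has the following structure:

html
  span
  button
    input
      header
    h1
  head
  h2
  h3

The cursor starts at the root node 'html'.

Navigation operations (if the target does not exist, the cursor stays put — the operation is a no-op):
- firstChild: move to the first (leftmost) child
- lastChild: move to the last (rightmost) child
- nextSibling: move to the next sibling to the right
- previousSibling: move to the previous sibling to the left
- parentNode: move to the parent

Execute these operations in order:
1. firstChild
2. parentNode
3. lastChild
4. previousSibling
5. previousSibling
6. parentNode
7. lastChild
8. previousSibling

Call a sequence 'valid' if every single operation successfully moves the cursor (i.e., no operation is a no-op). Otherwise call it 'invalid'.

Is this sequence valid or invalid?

After 1 (firstChild): span
After 2 (parentNode): html
After 3 (lastChild): h3
After 4 (previousSibling): h2
After 5 (previousSibling): head
After 6 (parentNode): html
After 7 (lastChild): h3
After 8 (previousSibling): h2

Answer: valid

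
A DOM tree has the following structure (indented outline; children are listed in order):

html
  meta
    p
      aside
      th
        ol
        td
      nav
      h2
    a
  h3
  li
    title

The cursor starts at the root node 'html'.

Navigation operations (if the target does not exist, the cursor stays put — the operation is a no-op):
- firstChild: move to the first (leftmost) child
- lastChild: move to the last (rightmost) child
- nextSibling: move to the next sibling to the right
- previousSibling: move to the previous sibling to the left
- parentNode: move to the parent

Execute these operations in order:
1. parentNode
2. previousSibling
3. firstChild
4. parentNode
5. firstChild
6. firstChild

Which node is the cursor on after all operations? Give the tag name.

Answer: p

Derivation:
After 1 (parentNode): html (no-op, stayed)
After 2 (previousSibling): html (no-op, stayed)
After 3 (firstChild): meta
After 4 (parentNode): html
After 5 (firstChild): meta
After 6 (firstChild): p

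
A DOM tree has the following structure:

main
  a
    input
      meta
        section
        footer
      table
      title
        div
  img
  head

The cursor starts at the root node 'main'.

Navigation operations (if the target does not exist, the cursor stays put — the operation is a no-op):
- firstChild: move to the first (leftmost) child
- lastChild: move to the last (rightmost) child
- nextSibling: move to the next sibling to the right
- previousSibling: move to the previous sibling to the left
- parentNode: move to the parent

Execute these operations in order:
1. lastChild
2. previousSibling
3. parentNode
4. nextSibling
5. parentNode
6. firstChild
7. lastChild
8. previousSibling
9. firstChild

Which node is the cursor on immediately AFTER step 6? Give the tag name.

Answer: a

Derivation:
After 1 (lastChild): head
After 2 (previousSibling): img
After 3 (parentNode): main
After 4 (nextSibling): main (no-op, stayed)
After 5 (parentNode): main (no-op, stayed)
After 6 (firstChild): a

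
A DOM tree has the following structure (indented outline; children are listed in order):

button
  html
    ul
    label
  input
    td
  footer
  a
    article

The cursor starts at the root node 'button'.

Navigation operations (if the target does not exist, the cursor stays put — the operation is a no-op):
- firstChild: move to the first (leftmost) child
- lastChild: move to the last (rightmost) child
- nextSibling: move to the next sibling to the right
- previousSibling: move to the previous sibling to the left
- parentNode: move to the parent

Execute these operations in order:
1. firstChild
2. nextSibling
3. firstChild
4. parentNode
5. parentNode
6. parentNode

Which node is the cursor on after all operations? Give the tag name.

After 1 (firstChild): html
After 2 (nextSibling): input
After 3 (firstChild): td
After 4 (parentNode): input
After 5 (parentNode): button
After 6 (parentNode): button (no-op, stayed)

Answer: button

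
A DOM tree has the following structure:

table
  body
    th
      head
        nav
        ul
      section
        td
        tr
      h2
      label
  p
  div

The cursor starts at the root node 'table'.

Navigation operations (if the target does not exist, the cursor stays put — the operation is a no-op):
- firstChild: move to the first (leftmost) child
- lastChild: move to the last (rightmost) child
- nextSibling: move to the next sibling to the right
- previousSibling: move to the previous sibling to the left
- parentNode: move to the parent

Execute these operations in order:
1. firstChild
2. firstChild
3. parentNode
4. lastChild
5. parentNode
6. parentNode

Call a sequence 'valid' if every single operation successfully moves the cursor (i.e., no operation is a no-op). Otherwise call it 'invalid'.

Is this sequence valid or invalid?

Answer: valid

Derivation:
After 1 (firstChild): body
After 2 (firstChild): th
After 3 (parentNode): body
After 4 (lastChild): th
After 5 (parentNode): body
After 6 (parentNode): table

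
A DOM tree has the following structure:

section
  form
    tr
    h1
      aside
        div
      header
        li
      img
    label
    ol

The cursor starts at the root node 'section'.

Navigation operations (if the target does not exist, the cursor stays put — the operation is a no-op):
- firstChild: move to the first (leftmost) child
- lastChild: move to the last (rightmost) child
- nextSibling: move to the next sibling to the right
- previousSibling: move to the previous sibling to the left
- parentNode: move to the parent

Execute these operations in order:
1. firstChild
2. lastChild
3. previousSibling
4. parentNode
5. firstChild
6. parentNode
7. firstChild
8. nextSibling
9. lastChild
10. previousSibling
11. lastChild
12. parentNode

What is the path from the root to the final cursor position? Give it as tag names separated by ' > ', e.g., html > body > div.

After 1 (firstChild): form
After 2 (lastChild): ol
After 3 (previousSibling): label
After 4 (parentNode): form
After 5 (firstChild): tr
After 6 (parentNode): form
After 7 (firstChild): tr
After 8 (nextSibling): h1
After 9 (lastChild): img
After 10 (previousSibling): header
After 11 (lastChild): li
After 12 (parentNode): header

Answer: section > form > h1 > header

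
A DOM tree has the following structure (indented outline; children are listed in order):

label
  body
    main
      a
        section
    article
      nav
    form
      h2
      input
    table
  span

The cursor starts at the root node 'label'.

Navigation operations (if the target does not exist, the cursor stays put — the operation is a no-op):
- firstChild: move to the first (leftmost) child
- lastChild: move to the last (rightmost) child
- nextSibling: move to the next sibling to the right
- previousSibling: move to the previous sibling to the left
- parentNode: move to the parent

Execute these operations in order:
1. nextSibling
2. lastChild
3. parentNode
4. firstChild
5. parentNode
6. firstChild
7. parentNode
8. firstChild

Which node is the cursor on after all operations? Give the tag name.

After 1 (nextSibling): label (no-op, stayed)
After 2 (lastChild): span
After 3 (parentNode): label
After 4 (firstChild): body
After 5 (parentNode): label
After 6 (firstChild): body
After 7 (parentNode): label
After 8 (firstChild): body

Answer: body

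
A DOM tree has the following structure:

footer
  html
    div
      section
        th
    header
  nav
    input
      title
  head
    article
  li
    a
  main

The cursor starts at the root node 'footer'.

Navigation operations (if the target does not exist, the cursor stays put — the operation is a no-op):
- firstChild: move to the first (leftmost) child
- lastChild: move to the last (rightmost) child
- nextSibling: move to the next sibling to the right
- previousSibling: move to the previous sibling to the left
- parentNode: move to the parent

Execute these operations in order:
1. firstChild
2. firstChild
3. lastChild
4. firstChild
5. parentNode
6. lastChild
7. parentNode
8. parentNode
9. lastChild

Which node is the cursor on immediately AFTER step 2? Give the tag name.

Answer: div

Derivation:
After 1 (firstChild): html
After 2 (firstChild): div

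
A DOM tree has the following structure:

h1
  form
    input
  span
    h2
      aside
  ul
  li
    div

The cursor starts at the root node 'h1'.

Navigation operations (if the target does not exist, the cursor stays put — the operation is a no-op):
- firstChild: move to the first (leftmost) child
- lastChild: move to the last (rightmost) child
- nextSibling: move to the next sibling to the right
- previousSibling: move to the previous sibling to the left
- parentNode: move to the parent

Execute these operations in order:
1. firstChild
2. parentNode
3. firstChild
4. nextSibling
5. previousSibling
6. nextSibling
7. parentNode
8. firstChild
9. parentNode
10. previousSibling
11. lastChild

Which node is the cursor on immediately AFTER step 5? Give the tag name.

Answer: form

Derivation:
After 1 (firstChild): form
After 2 (parentNode): h1
After 3 (firstChild): form
After 4 (nextSibling): span
After 5 (previousSibling): form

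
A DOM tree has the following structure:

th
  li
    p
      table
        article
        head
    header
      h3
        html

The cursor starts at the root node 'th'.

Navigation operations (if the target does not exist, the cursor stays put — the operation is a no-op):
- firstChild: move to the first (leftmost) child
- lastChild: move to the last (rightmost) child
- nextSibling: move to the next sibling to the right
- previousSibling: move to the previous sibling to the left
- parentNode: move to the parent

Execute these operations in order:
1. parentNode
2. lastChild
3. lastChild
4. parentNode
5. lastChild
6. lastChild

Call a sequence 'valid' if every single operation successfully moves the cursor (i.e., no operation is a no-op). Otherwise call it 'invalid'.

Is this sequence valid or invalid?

After 1 (parentNode): th (no-op, stayed)
After 2 (lastChild): li
After 3 (lastChild): header
After 4 (parentNode): li
After 5 (lastChild): header
After 6 (lastChild): h3

Answer: invalid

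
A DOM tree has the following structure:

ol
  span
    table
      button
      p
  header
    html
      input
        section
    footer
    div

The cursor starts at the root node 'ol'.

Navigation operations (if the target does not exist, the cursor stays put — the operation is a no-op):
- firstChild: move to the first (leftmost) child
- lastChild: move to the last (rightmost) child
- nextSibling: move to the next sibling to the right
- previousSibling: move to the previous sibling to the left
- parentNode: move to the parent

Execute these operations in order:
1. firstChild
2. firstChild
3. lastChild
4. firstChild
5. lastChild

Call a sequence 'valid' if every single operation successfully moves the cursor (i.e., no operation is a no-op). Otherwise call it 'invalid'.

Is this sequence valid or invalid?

After 1 (firstChild): span
After 2 (firstChild): table
After 3 (lastChild): p
After 4 (firstChild): p (no-op, stayed)
After 5 (lastChild): p (no-op, stayed)

Answer: invalid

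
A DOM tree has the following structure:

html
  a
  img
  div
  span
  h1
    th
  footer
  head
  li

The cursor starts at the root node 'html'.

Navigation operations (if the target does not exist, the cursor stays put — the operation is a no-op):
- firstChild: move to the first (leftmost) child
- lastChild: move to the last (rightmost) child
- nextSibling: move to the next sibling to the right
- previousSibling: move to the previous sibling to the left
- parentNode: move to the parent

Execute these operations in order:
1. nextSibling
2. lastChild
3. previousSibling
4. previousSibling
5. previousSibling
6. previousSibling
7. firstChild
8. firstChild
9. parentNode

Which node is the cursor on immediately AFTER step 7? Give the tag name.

After 1 (nextSibling): html (no-op, stayed)
After 2 (lastChild): li
After 3 (previousSibling): head
After 4 (previousSibling): footer
After 5 (previousSibling): h1
After 6 (previousSibling): span
After 7 (firstChild): span (no-op, stayed)

Answer: span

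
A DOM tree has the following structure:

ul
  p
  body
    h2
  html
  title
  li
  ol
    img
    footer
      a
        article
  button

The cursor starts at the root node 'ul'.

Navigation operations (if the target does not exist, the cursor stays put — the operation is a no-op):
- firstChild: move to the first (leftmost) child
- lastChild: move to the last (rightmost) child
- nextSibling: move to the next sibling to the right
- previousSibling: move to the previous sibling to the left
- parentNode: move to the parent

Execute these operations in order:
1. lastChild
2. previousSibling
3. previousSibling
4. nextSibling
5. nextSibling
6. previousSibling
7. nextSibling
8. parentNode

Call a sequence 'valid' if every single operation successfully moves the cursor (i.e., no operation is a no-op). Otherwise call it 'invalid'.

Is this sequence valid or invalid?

After 1 (lastChild): button
After 2 (previousSibling): ol
After 3 (previousSibling): li
After 4 (nextSibling): ol
After 5 (nextSibling): button
After 6 (previousSibling): ol
After 7 (nextSibling): button
After 8 (parentNode): ul

Answer: valid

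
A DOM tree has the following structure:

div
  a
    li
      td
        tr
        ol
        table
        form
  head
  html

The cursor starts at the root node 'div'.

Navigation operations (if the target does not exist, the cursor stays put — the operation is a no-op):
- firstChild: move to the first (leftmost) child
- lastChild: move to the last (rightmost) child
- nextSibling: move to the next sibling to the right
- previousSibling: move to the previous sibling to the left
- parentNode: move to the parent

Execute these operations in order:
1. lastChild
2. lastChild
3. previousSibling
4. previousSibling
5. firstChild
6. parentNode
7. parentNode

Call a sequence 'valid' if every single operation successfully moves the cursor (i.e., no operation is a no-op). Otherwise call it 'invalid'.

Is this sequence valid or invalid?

Answer: invalid

Derivation:
After 1 (lastChild): html
After 2 (lastChild): html (no-op, stayed)
After 3 (previousSibling): head
After 4 (previousSibling): a
After 5 (firstChild): li
After 6 (parentNode): a
After 7 (parentNode): div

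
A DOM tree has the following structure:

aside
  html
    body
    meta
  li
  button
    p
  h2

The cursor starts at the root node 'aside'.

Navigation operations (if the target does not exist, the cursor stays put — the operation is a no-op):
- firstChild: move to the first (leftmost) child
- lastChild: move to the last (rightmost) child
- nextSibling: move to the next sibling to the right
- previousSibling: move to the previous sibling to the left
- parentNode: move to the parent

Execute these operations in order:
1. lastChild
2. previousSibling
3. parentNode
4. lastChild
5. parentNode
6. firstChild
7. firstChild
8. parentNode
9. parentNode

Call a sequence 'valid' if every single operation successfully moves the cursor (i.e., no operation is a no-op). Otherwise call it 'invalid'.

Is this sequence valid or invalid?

After 1 (lastChild): h2
After 2 (previousSibling): button
After 3 (parentNode): aside
After 4 (lastChild): h2
After 5 (parentNode): aside
After 6 (firstChild): html
After 7 (firstChild): body
After 8 (parentNode): html
After 9 (parentNode): aside

Answer: valid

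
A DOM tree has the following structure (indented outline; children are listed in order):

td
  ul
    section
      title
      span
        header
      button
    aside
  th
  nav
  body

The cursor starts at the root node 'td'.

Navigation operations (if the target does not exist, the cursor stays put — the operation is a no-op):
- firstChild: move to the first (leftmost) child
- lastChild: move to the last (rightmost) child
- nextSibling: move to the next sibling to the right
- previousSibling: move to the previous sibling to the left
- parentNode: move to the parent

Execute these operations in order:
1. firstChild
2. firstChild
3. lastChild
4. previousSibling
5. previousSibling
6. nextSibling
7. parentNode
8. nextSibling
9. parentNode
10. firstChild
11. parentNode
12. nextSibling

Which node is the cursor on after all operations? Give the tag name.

After 1 (firstChild): ul
After 2 (firstChild): section
After 3 (lastChild): button
After 4 (previousSibling): span
After 5 (previousSibling): title
After 6 (nextSibling): span
After 7 (parentNode): section
After 8 (nextSibling): aside
After 9 (parentNode): ul
After 10 (firstChild): section
After 11 (parentNode): ul
After 12 (nextSibling): th

Answer: th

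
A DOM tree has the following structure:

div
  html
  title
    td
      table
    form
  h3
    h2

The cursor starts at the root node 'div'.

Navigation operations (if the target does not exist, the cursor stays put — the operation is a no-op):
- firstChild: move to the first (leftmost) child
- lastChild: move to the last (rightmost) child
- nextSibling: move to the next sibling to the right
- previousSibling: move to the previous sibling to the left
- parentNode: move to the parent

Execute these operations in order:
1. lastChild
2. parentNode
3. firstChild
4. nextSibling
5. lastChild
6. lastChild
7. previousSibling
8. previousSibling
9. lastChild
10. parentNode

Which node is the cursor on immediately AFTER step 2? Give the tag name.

After 1 (lastChild): h3
After 2 (parentNode): div

Answer: div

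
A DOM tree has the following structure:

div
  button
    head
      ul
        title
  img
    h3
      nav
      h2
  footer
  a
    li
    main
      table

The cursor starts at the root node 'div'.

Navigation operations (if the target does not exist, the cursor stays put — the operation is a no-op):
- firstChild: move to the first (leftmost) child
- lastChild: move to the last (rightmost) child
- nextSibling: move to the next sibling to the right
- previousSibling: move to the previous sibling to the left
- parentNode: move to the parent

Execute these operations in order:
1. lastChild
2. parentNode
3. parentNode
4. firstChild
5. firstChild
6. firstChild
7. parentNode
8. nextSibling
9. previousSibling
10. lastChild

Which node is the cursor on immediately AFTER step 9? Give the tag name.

After 1 (lastChild): a
After 2 (parentNode): div
After 3 (parentNode): div (no-op, stayed)
After 4 (firstChild): button
After 5 (firstChild): head
After 6 (firstChild): ul
After 7 (parentNode): head
After 8 (nextSibling): head (no-op, stayed)
After 9 (previousSibling): head (no-op, stayed)

Answer: head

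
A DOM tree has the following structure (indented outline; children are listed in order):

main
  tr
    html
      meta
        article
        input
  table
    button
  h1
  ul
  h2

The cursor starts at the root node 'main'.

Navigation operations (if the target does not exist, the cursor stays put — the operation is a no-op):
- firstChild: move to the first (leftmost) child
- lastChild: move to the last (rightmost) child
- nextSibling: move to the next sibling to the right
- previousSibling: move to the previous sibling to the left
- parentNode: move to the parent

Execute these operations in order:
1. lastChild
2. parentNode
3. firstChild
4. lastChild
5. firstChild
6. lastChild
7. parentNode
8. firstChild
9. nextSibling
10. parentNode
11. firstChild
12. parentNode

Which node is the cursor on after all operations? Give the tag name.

Answer: meta

Derivation:
After 1 (lastChild): h2
After 2 (parentNode): main
After 3 (firstChild): tr
After 4 (lastChild): html
After 5 (firstChild): meta
After 6 (lastChild): input
After 7 (parentNode): meta
After 8 (firstChild): article
After 9 (nextSibling): input
After 10 (parentNode): meta
After 11 (firstChild): article
After 12 (parentNode): meta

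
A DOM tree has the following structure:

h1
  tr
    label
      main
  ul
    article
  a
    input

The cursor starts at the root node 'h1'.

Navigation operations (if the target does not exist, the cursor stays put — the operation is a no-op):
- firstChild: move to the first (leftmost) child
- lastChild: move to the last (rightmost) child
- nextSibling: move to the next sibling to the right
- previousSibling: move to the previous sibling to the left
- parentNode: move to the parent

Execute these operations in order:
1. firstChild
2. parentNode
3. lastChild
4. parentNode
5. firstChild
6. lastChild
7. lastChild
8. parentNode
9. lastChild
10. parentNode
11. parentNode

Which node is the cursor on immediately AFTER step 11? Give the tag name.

Answer: tr

Derivation:
After 1 (firstChild): tr
After 2 (parentNode): h1
After 3 (lastChild): a
After 4 (parentNode): h1
After 5 (firstChild): tr
After 6 (lastChild): label
After 7 (lastChild): main
After 8 (parentNode): label
After 9 (lastChild): main
After 10 (parentNode): label
After 11 (parentNode): tr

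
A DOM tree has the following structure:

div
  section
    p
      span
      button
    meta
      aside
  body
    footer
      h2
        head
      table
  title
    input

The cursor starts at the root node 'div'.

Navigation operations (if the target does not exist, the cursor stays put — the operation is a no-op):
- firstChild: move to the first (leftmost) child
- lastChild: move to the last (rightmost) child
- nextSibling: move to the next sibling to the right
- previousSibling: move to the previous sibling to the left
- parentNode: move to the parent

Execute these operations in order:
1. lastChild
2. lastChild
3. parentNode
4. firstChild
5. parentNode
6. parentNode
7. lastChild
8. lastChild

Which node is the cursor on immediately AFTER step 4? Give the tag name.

Answer: input

Derivation:
After 1 (lastChild): title
After 2 (lastChild): input
After 3 (parentNode): title
After 4 (firstChild): input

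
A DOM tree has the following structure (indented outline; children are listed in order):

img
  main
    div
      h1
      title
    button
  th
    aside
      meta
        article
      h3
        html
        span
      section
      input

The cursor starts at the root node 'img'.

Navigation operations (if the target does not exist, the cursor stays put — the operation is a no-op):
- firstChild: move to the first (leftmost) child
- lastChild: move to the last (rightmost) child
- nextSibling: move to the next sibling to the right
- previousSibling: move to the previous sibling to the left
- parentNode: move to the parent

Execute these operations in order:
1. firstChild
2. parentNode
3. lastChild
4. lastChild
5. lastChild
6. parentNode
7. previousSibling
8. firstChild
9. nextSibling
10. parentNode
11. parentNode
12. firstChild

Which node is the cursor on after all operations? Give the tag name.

Answer: aside

Derivation:
After 1 (firstChild): main
After 2 (parentNode): img
After 3 (lastChild): th
After 4 (lastChild): aside
After 5 (lastChild): input
After 6 (parentNode): aside
After 7 (previousSibling): aside (no-op, stayed)
After 8 (firstChild): meta
After 9 (nextSibling): h3
After 10 (parentNode): aside
After 11 (parentNode): th
After 12 (firstChild): aside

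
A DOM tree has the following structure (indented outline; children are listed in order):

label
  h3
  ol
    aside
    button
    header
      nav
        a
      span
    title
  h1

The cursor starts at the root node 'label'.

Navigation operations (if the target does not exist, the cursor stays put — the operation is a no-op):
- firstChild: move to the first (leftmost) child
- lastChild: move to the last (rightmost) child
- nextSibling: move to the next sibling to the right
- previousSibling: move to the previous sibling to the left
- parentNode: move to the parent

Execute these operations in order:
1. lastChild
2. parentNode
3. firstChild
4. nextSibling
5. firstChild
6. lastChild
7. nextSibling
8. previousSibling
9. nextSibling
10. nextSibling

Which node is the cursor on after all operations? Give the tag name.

After 1 (lastChild): h1
After 2 (parentNode): label
After 3 (firstChild): h3
After 4 (nextSibling): ol
After 5 (firstChild): aside
After 6 (lastChild): aside (no-op, stayed)
After 7 (nextSibling): button
After 8 (previousSibling): aside
After 9 (nextSibling): button
After 10 (nextSibling): header

Answer: header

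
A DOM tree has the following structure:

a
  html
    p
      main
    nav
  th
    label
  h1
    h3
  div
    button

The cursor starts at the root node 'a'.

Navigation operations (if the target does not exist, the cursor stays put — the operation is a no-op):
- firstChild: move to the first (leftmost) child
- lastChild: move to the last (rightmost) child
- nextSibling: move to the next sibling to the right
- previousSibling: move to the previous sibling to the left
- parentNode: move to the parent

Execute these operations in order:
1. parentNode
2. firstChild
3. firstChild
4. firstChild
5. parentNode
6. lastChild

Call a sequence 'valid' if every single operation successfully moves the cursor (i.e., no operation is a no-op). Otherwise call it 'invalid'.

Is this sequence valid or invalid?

Answer: invalid

Derivation:
After 1 (parentNode): a (no-op, stayed)
After 2 (firstChild): html
After 3 (firstChild): p
After 4 (firstChild): main
After 5 (parentNode): p
After 6 (lastChild): main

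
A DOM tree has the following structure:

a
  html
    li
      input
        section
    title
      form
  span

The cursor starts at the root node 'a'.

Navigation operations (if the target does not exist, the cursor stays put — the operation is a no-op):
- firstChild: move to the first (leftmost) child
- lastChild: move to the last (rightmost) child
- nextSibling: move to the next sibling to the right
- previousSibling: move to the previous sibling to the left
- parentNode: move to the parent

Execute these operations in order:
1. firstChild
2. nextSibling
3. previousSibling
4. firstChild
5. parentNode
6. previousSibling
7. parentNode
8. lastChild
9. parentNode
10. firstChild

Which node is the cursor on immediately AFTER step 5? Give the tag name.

Answer: html

Derivation:
After 1 (firstChild): html
After 2 (nextSibling): span
After 3 (previousSibling): html
After 4 (firstChild): li
After 5 (parentNode): html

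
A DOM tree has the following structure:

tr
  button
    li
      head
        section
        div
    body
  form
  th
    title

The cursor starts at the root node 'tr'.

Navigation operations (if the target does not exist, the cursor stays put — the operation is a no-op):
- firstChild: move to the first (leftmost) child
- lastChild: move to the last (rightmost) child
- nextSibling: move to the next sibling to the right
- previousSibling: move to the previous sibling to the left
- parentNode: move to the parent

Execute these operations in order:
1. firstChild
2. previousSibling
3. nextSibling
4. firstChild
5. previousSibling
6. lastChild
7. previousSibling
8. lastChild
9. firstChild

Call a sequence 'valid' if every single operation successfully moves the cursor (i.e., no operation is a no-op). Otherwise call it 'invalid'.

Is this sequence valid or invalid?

Answer: invalid

Derivation:
After 1 (firstChild): button
After 2 (previousSibling): button (no-op, stayed)
After 3 (nextSibling): form
After 4 (firstChild): form (no-op, stayed)
After 5 (previousSibling): button
After 6 (lastChild): body
After 7 (previousSibling): li
After 8 (lastChild): head
After 9 (firstChild): section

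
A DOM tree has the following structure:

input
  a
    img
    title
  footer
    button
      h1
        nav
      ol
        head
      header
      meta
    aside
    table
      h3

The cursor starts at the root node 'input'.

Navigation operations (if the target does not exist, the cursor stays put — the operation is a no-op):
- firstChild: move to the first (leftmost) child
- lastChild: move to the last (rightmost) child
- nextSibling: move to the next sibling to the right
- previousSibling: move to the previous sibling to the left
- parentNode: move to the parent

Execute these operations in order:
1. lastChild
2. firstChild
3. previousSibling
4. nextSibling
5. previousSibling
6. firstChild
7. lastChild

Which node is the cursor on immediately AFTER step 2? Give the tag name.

After 1 (lastChild): footer
After 2 (firstChild): button

Answer: button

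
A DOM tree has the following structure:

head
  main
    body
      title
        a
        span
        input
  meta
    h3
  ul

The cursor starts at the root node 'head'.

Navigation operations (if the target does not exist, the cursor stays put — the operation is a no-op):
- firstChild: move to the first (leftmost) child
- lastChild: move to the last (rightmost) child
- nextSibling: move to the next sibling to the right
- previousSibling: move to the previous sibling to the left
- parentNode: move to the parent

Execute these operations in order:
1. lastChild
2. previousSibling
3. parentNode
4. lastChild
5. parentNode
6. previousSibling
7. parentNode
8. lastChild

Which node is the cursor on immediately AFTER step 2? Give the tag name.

Answer: meta

Derivation:
After 1 (lastChild): ul
After 2 (previousSibling): meta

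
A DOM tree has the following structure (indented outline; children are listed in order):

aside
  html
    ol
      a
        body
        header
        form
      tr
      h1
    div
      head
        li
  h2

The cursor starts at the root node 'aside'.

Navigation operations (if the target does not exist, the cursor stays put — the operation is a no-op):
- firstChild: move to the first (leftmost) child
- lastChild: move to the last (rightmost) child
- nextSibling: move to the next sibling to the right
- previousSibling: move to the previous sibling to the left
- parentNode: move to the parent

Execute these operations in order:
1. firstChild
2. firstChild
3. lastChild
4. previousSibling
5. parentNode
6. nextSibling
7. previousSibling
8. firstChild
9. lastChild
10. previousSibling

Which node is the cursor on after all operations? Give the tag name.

Answer: header

Derivation:
After 1 (firstChild): html
After 2 (firstChild): ol
After 3 (lastChild): h1
After 4 (previousSibling): tr
After 5 (parentNode): ol
After 6 (nextSibling): div
After 7 (previousSibling): ol
After 8 (firstChild): a
After 9 (lastChild): form
After 10 (previousSibling): header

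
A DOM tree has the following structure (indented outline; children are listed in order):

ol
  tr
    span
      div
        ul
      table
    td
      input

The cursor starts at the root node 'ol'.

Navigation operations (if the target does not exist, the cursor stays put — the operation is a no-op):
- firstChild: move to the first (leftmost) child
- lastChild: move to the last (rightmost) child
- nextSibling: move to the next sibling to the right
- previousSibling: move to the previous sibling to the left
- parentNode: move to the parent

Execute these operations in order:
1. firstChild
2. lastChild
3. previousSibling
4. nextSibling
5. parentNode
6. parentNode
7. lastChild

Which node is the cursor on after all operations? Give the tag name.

Answer: tr

Derivation:
After 1 (firstChild): tr
After 2 (lastChild): td
After 3 (previousSibling): span
After 4 (nextSibling): td
After 5 (parentNode): tr
After 6 (parentNode): ol
After 7 (lastChild): tr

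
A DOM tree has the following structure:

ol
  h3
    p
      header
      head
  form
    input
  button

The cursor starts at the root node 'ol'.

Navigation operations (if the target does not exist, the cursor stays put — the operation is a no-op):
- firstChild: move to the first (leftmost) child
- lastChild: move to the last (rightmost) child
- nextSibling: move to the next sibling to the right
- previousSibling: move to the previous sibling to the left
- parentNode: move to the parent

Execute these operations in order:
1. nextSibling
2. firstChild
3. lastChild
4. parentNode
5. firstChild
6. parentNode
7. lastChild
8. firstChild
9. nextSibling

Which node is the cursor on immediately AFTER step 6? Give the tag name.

Answer: h3

Derivation:
After 1 (nextSibling): ol (no-op, stayed)
After 2 (firstChild): h3
After 3 (lastChild): p
After 4 (parentNode): h3
After 5 (firstChild): p
After 6 (parentNode): h3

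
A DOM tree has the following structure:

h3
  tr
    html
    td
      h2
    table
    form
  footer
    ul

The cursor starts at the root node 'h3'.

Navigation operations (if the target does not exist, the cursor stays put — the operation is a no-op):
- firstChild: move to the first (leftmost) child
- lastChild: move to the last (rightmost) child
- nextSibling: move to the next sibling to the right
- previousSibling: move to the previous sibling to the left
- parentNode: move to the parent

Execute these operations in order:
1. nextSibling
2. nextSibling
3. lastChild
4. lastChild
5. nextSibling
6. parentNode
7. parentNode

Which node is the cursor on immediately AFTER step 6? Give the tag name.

After 1 (nextSibling): h3 (no-op, stayed)
After 2 (nextSibling): h3 (no-op, stayed)
After 3 (lastChild): footer
After 4 (lastChild): ul
After 5 (nextSibling): ul (no-op, stayed)
After 6 (parentNode): footer

Answer: footer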